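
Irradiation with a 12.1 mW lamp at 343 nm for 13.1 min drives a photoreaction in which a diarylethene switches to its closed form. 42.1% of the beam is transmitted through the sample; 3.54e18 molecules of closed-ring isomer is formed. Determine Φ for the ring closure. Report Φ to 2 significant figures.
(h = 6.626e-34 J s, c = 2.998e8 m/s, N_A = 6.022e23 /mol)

Product: 3.54e18 / 6.022e23 = 5.878e-6 mol.
Photon energy at 343 nm: hc/λ = (6.626e-34)(2.998e8)/(343e-9) = 5.791e-19 J.
Energy delivered: (12.1 mW)(786 s) = 9.511 J.
Photons incident: 9.511 / 5.791e-19 = 1.642e19, i.e. 1.642e19/6.022e23 = 2.727e-5 mol.
Fraction absorbed: 1 − 42.1/100 = 0.5790.
Photons absorbed: 0.5790 × 2.727e-5 = 1.579e-5 mol.
Φ = 5.878e-6 mol / 1.579e-5 mol photons = 0.37.

Φ = 0.37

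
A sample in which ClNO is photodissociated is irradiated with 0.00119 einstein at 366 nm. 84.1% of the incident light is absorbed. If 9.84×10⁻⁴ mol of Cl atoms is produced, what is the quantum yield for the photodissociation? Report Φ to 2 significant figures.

Photons absorbed: 0.841 × 0.00119 = 0.001001 mol.
Φ = 9.84×10⁻⁴ mol / 0.001001 mol photons = 0.98.

Φ = 0.98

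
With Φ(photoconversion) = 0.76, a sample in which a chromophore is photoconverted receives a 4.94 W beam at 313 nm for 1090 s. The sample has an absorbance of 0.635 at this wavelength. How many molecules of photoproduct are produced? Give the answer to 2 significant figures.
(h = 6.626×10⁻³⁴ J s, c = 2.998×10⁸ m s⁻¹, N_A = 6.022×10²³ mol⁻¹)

5.0×10²¹ molecules

Photon energy at 313 nm: hc/λ = (6.626×10⁻³⁴)(2.998×10⁸)/(313×10⁻⁹) = 6.347×10⁻¹⁹ J.
Energy delivered: (4.94 W)(1090 s) = 5385 J.
Photons incident: 5385 / 6.347×10⁻¹⁹ = 8.484×10²¹, i.e. 8.484×10²¹/6.022×10²³ = 0.01409 mol.
Fraction absorbed: 1 − 10^(−0.635) = 0.7683.
Photons absorbed: 0.7683 × 0.01409 = 0.01083 mol.
Product: Φ × n_abs = 0.76 × 0.01083 = 0.008231 mol.
As a count: 0.008231 × 6.022×10²³ = 5.0×10²¹.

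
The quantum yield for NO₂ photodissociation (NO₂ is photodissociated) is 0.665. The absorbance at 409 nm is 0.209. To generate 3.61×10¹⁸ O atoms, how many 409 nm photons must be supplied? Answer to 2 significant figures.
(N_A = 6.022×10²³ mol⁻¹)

1.4×10¹⁹ photons

Product: 3.61×10¹⁸ / 6.022×10²³ = 5.995×10⁻⁶ mol.
Photons that must be absorbed: 5.995×10⁻⁶ / 0.665 = 9.015×10⁻⁶ mol.
Fraction absorbed: 1 − 10^(−0.209) = 0.3820.
Incident photons needed: 9.015×10⁻⁶ / 0.3820 = 2.360×10⁻⁵ mol.
Photon count: 2.360×10⁻⁵ × 6.022×10²³ = 1.4×10¹⁹.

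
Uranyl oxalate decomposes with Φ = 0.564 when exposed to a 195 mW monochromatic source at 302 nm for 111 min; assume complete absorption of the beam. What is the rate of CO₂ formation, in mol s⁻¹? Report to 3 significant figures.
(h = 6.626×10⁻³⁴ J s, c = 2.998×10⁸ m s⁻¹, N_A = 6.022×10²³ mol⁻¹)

Photon energy at 302 nm: hc/λ = (6.626×10⁻³⁴)(2.998×10⁸)/(302×10⁻⁹) = 6.578×10⁻¹⁹ J.
Energy delivered: (195 mW)(6660 s) = 1299 J.
Photons incident: 1299 / 6.578×10⁻¹⁹ = 1.975×10²¹, i.e. 1.975×10²¹/6.022×10²³ = 0.003280 mol.
Product formed: 0.564 × 0.003280 = 0.001850 mol.
Rate: 0.001850 / 6660 s = 2.78×10⁻⁷ mol s⁻¹.

2.78×10⁻⁷ mol s⁻¹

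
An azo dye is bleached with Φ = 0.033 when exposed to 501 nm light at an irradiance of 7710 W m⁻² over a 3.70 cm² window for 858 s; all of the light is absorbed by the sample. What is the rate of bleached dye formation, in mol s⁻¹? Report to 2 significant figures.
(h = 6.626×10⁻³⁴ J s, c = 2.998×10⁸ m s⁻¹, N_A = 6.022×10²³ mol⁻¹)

3.9×10⁻⁷ mol s⁻¹

Photon energy at 501 nm: hc/λ = (6.626×10⁻³⁴)(2.998×10⁸)/(501×10⁻⁹) = 3.965×10⁻¹⁹ J.
Energy delivered: (7710 W m⁻²)(3.70×10⁻⁴ m²)(858 s) = 2448 J.
Photons incident: 2448 / 3.965×10⁻¹⁹ = 6.174×10²¹, i.e. 6.174×10²¹/6.022×10²³ = 0.01025 mol.
Product formed: 0.033 × 0.01025 = 3.383×10⁻⁴ mol.
Rate: 3.383×10⁻⁴ / 858 s = 3.9×10⁻⁷ mol s⁻¹.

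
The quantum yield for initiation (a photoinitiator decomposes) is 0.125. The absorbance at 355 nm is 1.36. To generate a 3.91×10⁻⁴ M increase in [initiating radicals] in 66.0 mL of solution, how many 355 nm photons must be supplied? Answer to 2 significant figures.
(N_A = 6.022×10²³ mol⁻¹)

Product: (3.91×10⁻⁴ M)(0.066 L) = 2.581×10⁻⁵ mol.
Photons that must be absorbed: 2.581×10⁻⁵ / 0.125 = 2.065×10⁻⁴ mol.
Fraction absorbed: 1 − 10^(−1.36) = 0.9563.
Incident photons needed: 2.065×10⁻⁴ / 0.9563 = 2.159×10⁻⁴ mol.
Photon count: 2.159×10⁻⁴ × 6.022×10²³ = 1.3×10²⁰.

1.3×10²⁰ photons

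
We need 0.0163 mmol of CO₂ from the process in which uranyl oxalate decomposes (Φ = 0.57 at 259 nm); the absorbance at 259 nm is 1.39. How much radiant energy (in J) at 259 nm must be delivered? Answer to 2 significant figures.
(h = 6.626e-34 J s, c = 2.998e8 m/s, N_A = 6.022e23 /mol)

14 J

Product: 0.0163 mmol = 1.63e-5 mol.
Photons that must be absorbed: 1.63e-5 / 0.57 = 2.860e-5 mol.
Fraction absorbed: 1 − 10^(−1.39) = 0.9593.
Incident photons needed: 2.860e-5 / 0.9593 = 2.981e-5 mol.
Photon energy: hc/λ = 7.670e-19 J; per mole, 4.619e5 J mol⁻¹.
Energy required: 2.981e-5 × 4.619e5 = 14 J.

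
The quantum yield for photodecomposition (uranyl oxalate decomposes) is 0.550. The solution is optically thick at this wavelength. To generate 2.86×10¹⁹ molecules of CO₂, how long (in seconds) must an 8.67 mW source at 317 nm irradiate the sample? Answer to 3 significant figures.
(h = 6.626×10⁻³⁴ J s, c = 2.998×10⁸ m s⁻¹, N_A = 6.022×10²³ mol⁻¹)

t ≈ 3760 s

Product: 2.86×10¹⁹ / 6.022×10²³ = 4.749×10⁻⁵ mol.
Photons that must be absorbed: 4.749×10⁻⁵ / 0.550 = 8.635×10⁻⁵ mol.
Photon energy: hc/λ = 6.266×10⁻¹⁹ J; per mole, 3.773×10⁵ J mol⁻¹.
Energy required: 8.635×10⁻⁵ × 3.773×10⁵ = 32.58 J.
Time: 32.58 J / 0.00867 W = 3760 s.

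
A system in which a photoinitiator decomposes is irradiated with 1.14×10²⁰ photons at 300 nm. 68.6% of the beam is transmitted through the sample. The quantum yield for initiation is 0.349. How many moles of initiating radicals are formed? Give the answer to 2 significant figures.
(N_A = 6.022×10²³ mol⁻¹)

2.1×10⁻⁵ mol

Moles of photons: 1.14×10²⁰ / 6.022×10²³ = 1.893×10⁻⁴ mol.
Fraction absorbed: 1 − 68.6/100 = 0.3140.
Photons absorbed: 0.3140 × 1.893×10⁻⁴ = 5.944×10⁻⁵ mol.
Product: Φ × n_abs = 0.349 × 5.944×10⁻⁵ = 2.074×10⁻⁵ mol.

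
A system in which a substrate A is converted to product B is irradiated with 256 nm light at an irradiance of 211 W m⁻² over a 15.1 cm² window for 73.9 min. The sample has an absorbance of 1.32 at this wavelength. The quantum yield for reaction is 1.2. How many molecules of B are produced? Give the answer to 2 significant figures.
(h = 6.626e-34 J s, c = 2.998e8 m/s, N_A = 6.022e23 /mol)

Photon energy at 256 nm: hc/λ = (6.626e-34)(2.998e8)/(256e-9) = 7.760e-19 J.
Energy delivered: (211 W m⁻²)(15.1e-4 m²)(4434 s) = 1413 J.
Photons incident: 1413 / 7.760e-19 = 1.821e21, i.e. 1.821e21/6.022e23 = 0.003024 mol.
Fraction absorbed: 1 − 10^(−1.32) = 0.9521.
Photons absorbed: 0.9521 × 0.003024 = 0.002879 mol.
Product: Φ × n_abs = 1.2 × 0.002879 = 0.003455 mol.
As a count: 0.003455 × 6.022e23 = 2.1e21.

2.1e21 molecules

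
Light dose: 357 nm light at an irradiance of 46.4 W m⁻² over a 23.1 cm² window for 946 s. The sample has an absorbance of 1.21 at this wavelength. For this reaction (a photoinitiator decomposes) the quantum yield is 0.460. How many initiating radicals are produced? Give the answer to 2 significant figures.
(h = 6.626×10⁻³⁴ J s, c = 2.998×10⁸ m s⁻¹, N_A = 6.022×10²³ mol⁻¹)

Photon energy at 357 nm: hc/λ = (6.626×10⁻³⁴)(2.998×10⁸)/(357×10⁻⁹) = 5.564×10⁻¹⁹ J.
Energy delivered: (46.4 W m⁻²)(23.1×10⁻⁴ m²)(946 s) = 101.4 J.
Photons incident: 101.4 / 5.564×10⁻¹⁹ = 1.822×10²⁰, i.e. 1.822×10²⁰/6.022×10²³ = 3.026×10⁻⁴ mol.
Fraction absorbed: 1 − 10^(−1.21) = 0.9383.
Photons absorbed: 0.9383 × 3.026×10⁻⁴ = 2.839×10⁻⁴ mol.
Product: Φ × n_abs = 0.460 × 2.839×10⁻⁴ = 1.306×10⁻⁴ mol.
As a count: 1.306×10⁻⁴ × 6.022×10²³ = 7.9×10¹⁹.

7.9×10¹⁹ initiating radicals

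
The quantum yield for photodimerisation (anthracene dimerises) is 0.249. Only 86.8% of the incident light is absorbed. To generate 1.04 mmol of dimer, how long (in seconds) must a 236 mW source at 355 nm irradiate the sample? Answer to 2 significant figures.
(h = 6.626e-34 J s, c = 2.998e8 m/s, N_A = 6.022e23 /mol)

Product: 1.04 mmol = 0.00104 mol.
Photons that must be absorbed: 0.00104 / 0.249 = 0.004177 mol.
Incident photons needed: 0.004177 / 0.868 = 0.004812 mol.
Photon energy: hc/λ = 5.596e-19 J; per mole, 3.370e5 J mol⁻¹.
Energy required: 0.004812 × 3.370e5 = 1622 J.
Time: 1622 J / 0.236 W = 6900 s.

t ≈ 6900 s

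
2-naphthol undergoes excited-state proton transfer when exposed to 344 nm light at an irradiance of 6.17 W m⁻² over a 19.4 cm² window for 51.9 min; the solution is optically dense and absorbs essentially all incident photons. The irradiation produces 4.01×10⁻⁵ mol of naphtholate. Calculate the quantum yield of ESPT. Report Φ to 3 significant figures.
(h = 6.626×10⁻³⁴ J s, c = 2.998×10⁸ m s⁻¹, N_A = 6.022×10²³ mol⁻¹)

Φ = 0.374

Photon energy at 344 nm: hc/λ = (6.626×10⁻³⁴)(2.998×10⁸)/(344×10⁻⁹) = 5.775×10⁻¹⁹ J.
Energy delivered: (6.17 W m⁻²)(19.4×10⁻⁴ m²)(3114 s) = 37.27 J.
Photons incident: 37.27 / 5.775×10⁻¹⁹ = 6.454×10¹⁹, i.e. 6.454×10¹⁹/6.022×10²³ = 1.072×10⁻⁴ mol.
Φ = 4.01×10⁻⁵ mol / 1.072×10⁻⁴ mol photons = 0.374.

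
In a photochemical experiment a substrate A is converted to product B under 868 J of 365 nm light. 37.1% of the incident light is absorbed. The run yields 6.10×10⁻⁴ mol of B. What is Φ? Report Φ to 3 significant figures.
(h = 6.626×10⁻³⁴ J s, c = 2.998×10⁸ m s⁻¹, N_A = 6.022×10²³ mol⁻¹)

Φ = 0.621

Photon energy at 365 nm: hc/λ = (6.626×10⁻³⁴)(2.998×10⁸)/(365×10⁻⁹) = 5.442×10⁻¹⁹ J.
Photons incident: 868 / 5.442×10⁻¹⁹ = 1.595×10²¹, i.e. 1.595×10²¹/6.022×10²³ = 0.002649 mol.
Photons absorbed: 0.371 × 0.002649 = 9.828×10⁻⁴ mol.
Φ = 6.10×10⁻⁴ mol / 9.828×10⁻⁴ mol photons = 0.621.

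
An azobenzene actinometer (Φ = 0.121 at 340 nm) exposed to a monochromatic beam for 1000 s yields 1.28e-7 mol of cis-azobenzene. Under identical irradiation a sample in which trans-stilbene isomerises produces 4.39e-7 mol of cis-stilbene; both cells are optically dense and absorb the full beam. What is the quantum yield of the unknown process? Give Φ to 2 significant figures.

Φ = 0.41

Photons absorbed by the actinometer: 1.28e-7 / 0.121 = 1.058e-6 mol.
Φ(unknown) = 4.39e-7 / 1.058e-6 = 0.41.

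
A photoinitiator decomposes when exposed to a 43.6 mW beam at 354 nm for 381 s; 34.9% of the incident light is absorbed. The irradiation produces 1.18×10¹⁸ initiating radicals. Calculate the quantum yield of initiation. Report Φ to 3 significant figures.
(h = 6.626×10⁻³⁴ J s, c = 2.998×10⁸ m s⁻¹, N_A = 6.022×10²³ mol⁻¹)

Product: 1.18×10¹⁸ / 6.022×10²³ = 1.959×10⁻⁶ mol.
Photon energy at 354 nm: hc/λ = (6.626×10⁻³⁴)(2.998×10⁸)/(354×10⁻⁹) = 5.612×10⁻¹⁹ J.
Energy delivered: (43.6 mW)(381 s) = 16.61 J.
Photons incident: 16.61 / 5.612×10⁻¹⁹ = 2.960×10¹⁹, i.e. 2.960×10¹⁹/6.022×10²³ = 4.915×10⁻⁵ mol.
Photons absorbed: 0.349 × 4.915×10⁻⁵ = 1.715×10⁻⁵ mol.
Φ = 1.959×10⁻⁶ mol / 1.715×10⁻⁵ mol photons = 0.114.

Φ = 0.114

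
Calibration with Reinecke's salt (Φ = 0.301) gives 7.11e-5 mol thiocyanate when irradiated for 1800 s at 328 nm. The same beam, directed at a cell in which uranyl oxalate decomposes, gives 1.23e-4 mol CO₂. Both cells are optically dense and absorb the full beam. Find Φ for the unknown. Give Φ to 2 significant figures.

Φ = 0.52

Photons absorbed by the actinometer: 7.11e-5 / 0.301 = 2.362e-4 mol.
Φ(unknown) = 1.23e-4 / 2.362e-4 = 0.52.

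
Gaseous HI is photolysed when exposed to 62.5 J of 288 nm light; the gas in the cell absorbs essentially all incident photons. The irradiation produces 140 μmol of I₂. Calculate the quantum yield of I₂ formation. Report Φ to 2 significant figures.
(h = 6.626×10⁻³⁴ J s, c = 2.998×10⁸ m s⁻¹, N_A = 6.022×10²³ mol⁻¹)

Product: 140 μmol = 1.40×10⁻⁴ mol.
Photon energy at 288 nm: hc/λ = (6.626×10⁻³⁴)(2.998×10⁸)/(288×10⁻⁹) = 6.897×10⁻¹⁹ J.
Photons incident: 62.5 / 6.897×10⁻¹⁹ = 9.062×10¹⁹, i.e. 9.062×10¹⁹/6.022×10²³ = 1.505×10⁻⁴ mol.
Φ = 1.40×10⁻⁴ mol / 1.505×10⁻⁴ mol photons = 0.93.

Φ = 0.93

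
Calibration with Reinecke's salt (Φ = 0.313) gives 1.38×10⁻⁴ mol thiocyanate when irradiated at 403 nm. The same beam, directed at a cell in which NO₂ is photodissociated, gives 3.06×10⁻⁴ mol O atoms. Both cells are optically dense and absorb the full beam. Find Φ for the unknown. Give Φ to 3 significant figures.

Φ = 0.694

Photons absorbed by the actinometer: 1.38×10⁻⁴ / 0.313 = 4.409×10⁻⁴ mol.
Φ(unknown) = 3.06×10⁻⁴ / 4.409×10⁻⁴ = 0.694.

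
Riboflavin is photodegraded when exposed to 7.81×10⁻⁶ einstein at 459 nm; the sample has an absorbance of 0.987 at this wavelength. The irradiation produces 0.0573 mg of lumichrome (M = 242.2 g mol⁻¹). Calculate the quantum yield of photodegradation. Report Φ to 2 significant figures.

Product: 0.0573 mg / 242.2 g mol⁻¹ = 2.366×10⁻⁷ mol.
Fraction absorbed: 1 − 10^(−0.987) = 0.8970.
Photons absorbed: 0.8970 × 7.81×10⁻⁶ = 7.006×10⁻⁶ mol.
Φ = 2.366×10⁻⁷ mol / 7.006×10⁻⁶ mol photons = 0.034.

Φ = 0.034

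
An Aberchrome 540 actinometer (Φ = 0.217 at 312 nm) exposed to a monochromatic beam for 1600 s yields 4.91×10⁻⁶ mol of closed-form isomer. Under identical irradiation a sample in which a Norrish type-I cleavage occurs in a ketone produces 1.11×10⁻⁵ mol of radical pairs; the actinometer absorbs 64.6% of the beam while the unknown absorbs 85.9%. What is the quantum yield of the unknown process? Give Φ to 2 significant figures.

Photons absorbed by the actinometer: 4.91×10⁻⁶ / 0.217 = 2.263×10⁻⁵ mol.
Incident flux: 2.263×10⁻⁵ / 0.646 = 3.503×10⁻⁵ einstein.
Absorbed by unknown: 0.859 × 3.503×10⁻⁵ = 3.009×10⁻⁵ mol.
Φ(unknown) = 1.11×10⁻⁵ / 3.009×10⁻⁵ = 0.37.

Φ = 0.37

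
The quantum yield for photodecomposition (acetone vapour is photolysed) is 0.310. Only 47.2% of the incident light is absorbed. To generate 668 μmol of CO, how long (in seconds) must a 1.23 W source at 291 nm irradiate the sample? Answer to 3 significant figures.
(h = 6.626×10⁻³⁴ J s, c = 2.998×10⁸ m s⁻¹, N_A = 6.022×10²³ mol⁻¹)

Product: 668 μmol = 6.68×10⁻⁴ mol.
Photons that must be absorbed: 6.68×10⁻⁴ / 0.310 = 0.002155 mol.
Incident photons needed: 0.002155 / 0.472 = 0.004566 mol.
Photon energy: hc/λ = 6.826×10⁻¹⁹ J; per mole, 4.111×10⁵ J mol⁻¹.
Energy required: 0.004566 × 4.111×10⁵ = 1877 J.
Time: 1877 J / 1.23 W = 1530 s.

t ≈ 1530 s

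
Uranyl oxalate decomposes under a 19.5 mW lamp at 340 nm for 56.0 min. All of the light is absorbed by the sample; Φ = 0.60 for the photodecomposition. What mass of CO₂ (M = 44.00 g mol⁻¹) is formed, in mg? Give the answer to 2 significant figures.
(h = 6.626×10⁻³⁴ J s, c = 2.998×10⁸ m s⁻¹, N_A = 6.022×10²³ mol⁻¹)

Photon energy at 340 nm: hc/λ = (6.626×10⁻³⁴)(2.998×10⁸)/(340×10⁻⁹) = 5.843×10⁻¹⁹ J.
Energy delivered: (19.5 mW)(3360 s) = 65.52 J.
Photons incident: 65.52 / 5.843×10⁻¹⁹ = 1.121×10²⁰, i.e. 1.121×10²⁰/6.022×10²³ = 1.862×10⁻⁴ mol.
Product: Φ × n_abs = 0.60 × 1.862×10⁻⁴ = 1.117×10⁻⁴ mol.
Mass: 1.117×10⁻⁴ × 44.00 = 0.004915 g = 4.9 mg.

4.9 mg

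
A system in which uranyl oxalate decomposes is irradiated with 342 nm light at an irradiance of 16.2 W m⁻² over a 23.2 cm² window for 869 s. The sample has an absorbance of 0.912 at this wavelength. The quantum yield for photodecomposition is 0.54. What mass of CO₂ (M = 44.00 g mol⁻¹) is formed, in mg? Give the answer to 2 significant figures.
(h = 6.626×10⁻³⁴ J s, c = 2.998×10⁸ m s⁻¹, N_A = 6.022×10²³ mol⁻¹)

1.9 mg

Photon energy at 342 nm: hc/λ = (6.626×10⁻³⁴)(2.998×10⁸)/(342×10⁻⁹) = 5.808×10⁻¹⁹ J.
Energy delivered: (16.2 W m⁻²)(23.2×10⁻⁴ m²)(869 s) = 32.66 J.
Photons incident: 32.66 / 5.808×10⁻¹⁹ = 5.623×10¹⁹, i.e. 5.623×10¹⁹/6.022×10²³ = 9.337×10⁻⁵ mol.
Fraction absorbed: 1 − 10^(−0.912) = 0.8775.
Photons absorbed: 0.8775 × 9.337×10⁻⁵ = 8.193×10⁻⁵ mol.
Product: Φ × n_abs = 0.54 × 8.193×10⁻⁵ = 4.424×10⁻⁵ mol.
Mass: 4.424×10⁻⁵ × 44.00 = 0.001947 g = 1.9 mg.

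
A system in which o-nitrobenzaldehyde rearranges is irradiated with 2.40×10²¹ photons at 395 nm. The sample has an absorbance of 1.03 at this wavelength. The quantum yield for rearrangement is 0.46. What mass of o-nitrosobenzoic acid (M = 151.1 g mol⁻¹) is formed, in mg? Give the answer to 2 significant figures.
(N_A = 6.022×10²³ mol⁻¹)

Moles of photons: 2.40×10²¹ / 6.022×10²³ = 0.003985 mol.
Fraction absorbed: 1 − 10^(−1.03) = 0.9067.
Photons absorbed: 0.9067 × 0.003985 = 0.003613 mol.
Product: Φ × n_abs = 0.46 × 0.003613 = 0.001662 mol.
Mass: 0.001662 × 151.1 = 0.2511 g = 250 mg.

250 mg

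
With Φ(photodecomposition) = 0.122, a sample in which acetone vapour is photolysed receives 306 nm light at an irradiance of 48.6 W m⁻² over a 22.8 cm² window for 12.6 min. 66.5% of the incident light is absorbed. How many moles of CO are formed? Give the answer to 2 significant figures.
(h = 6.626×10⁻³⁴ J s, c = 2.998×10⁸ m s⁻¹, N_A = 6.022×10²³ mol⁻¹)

1.7×10⁻⁵ mol

Photon energy at 306 nm: hc/λ = (6.626×10⁻³⁴)(2.998×10⁸)/(306×10⁻⁹) = 6.492×10⁻¹⁹ J.
Energy delivered: (48.6 W m⁻²)(22.8×10⁻⁴ m²)(756 s) = 83.77 J.
Photons incident: 83.77 / 6.492×10⁻¹⁹ = 1.290×10²⁰, i.e. 1.290×10²⁰/6.022×10²³ = 2.142×10⁻⁴ mol.
Photons absorbed: 0.665 × 2.142×10⁻⁴ = 1.424×10⁻⁴ mol.
Product: Φ × n_abs = 0.122 × 1.424×10⁻⁴ = 1.737×10⁻⁵ mol.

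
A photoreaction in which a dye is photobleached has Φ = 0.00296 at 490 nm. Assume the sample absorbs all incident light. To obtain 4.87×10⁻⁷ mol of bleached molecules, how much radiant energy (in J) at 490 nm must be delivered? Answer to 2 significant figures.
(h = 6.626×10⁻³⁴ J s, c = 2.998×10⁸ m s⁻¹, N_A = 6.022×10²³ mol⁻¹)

Photons that must be absorbed: 4.87×10⁻⁷ / 0.00296 = 1.645×10⁻⁴ mol.
Photon energy: hc/λ = 4.054×10⁻¹⁹ J; per mole, 2.441×10⁵ J mol⁻¹.
Energy required: 1.645×10⁻⁴ × 2.441×10⁵ = 40 J.

40 J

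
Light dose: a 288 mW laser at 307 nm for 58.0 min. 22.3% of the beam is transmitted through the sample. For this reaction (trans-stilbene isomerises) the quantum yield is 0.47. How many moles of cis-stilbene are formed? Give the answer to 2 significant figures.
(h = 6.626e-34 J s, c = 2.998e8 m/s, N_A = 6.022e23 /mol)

9.4e-4 mol

Photon energy at 307 nm: hc/λ = (6.626e-34)(2.998e8)/(307e-9) = 6.471e-19 J.
Energy delivered: (288 mW)(3480 s) = 1002 J.
Photons incident: 1002 / 6.471e-19 = 1.548e21, i.e. 1.548e21/6.022e23 = 0.002571 mol.
Fraction absorbed: 1 − 22.3/100 = 0.7770.
Photons absorbed: 0.7770 × 0.002571 = 0.001998 mol.
Product: Φ × n_abs = 0.47 × 0.001998 = 9.391e-4 mol.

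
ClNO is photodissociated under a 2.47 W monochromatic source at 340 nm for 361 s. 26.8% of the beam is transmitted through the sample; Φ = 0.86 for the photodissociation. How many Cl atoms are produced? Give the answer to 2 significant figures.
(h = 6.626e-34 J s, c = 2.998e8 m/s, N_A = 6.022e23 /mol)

Photon energy at 340 nm: hc/λ = (6.626e-34)(2.998e8)/(340e-9) = 5.843e-19 J.
Energy delivered: (2.47 W)(361 s) = 891.7 J.
Photons incident: 891.7 / 5.843e-19 = 1.526e21, i.e. 1.526e21/6.022e23 = 0.002534 mol.
Fraction absorbed: 1 − 26.8/100 = 0.7320.
Photons absorbed: 0.7320 × 0.002534 = 0.001855 mol.
Product: Φ × n_abs = 0.86 × 0.001855 = 0.001595 mol.
As a count: 0.001595 × 6.022e23 = 9.6e20.

9.6e20 atoms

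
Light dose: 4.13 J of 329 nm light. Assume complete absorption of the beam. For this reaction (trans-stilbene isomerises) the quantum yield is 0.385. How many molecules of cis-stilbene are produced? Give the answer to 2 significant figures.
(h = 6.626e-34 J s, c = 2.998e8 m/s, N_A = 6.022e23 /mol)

Photon energy at 329 nm: hc/λ = (6.626e-34)(2.998e8)/(329e-9) = 6.038e-19 J.
Photons incident: 4.13 / 6.038e-19 = 6.840e18, i.e. 6.840e18/6.022e23 = 1.136e-5 mol.
Product: Φ × n_abs = 0.385 × 1.136e-5 = 4.374e-6 mol.
As a count: 4.374e-6 × 6.022e23 = 2.6e18.

2.6e18 molecules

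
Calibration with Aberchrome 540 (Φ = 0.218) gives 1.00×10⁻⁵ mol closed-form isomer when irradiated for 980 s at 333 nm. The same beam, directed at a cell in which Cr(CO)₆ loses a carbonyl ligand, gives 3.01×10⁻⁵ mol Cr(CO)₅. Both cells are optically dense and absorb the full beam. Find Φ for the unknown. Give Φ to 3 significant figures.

Φ = 0.656

Photons absorbed by the actinometer: 1.00×10⁻⁵ / 0.218 = 4.587×10⁻⁵ mol.
Φ(unknown) = 3.01×10⁻⁵ / 4.587×10⁻⁵ = 0.656.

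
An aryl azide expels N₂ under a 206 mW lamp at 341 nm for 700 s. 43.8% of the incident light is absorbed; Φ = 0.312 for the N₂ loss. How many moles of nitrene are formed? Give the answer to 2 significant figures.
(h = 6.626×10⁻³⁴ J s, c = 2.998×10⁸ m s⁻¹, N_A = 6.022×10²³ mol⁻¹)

5.6×10⁻⁵ mol

Photon energy at 341 nm: hc/λ = (6.626×10⁻³⁴)(2.998×10⁸)/(341×10⁻⁹) = 5.825×10⁻¹⁹ J.
Energy delivered: (206 mW)(700 s) = 144.2 J.
Photons incident: 144.2 / 5.825×10⁻¹⁹ = 2.476×10²⁰, i.e. 2.476×10²⁰/6.022×10²³ = 4.112×10⁻⁴ mol.
Photons absorbed: 0.438 × 4.112×10⁻⁴ = 1.801×10⁻⁴ mol.
Product: Φ × n_abs = 0.312 × 1.801×10⁻⁴ = 5.619×10⁻⁵ mol.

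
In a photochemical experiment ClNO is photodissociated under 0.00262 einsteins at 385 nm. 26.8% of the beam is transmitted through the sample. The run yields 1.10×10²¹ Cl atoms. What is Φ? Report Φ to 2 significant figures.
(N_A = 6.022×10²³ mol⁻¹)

Product: 1.10×10²¹ / 6.022×10²³ = 0.001827 mol.
Fraction absorbed: 1 − 26.8/100 = 0.7320.
Photons absorbed: 0.7320 × 0.00262 = 0.001918 mol.
Φ = 0.001827 mol / 0.001918 mol photons = 0.95.

Φ = 0.95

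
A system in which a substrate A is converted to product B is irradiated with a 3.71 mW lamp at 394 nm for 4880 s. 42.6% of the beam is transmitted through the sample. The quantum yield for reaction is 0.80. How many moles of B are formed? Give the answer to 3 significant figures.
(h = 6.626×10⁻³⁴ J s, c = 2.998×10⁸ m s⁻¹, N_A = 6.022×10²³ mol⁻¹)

Photon energy at 394 nm: hc/λ = (6.626×10⁻³⁴)(2.998×10⁸)/(394×10⁻⁹) = 5.042×10⁻¹⁹ J.
Energy delivered: (3.71 mW)(4880 s) = 18.10 J.
Photons incident: 18.10 / 5.042×10⁻¹⁹ = 3.590×10¹⁹, i.e. 3.590×10¹⁹/6.022×10²³ = 5.961×10⁻⁵ mol.
Fraction absorbed: 1 − 42.6/100 = 0.5740.
Photons absorbed: 0.5740 × 5.961×10⁻⁵ = 3.422×10⁻⁵ mol.
Product: Φ × n_abs = 0.80 × 3.422×10⁻⁵ = 2.738×10⁻⁵ mol.

2.74×10⁻⁵ mol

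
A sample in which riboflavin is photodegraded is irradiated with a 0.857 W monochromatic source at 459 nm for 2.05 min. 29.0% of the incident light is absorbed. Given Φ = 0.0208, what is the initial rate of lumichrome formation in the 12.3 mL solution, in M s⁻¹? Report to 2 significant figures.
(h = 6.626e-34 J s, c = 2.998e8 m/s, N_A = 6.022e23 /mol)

Photon energy at 459 nm: hc/λ = (6.626e-34)(2.998e8)/(459e-9) = 4.328e-19 J.
Energy delivered: (0.857 W)(123 s) = 105.4 J.
Photons incident: 105.4 / 4.328e-19 = 2.435e20, i.e. 2.435e20/6.022e23 = 4.044e-4 mol.
Photons absorbed: 0.290 × 4.044e-4 = 1.173e-4 mol.
Product formed: 0.0208 × 1.173e-4 = 2.440e-6 mol.
Rate: 2.440e-6 mol / (123 s × 0.0123 L) = 1.6e-6 M s⁻¹.

1.6e-6 M s⁻¹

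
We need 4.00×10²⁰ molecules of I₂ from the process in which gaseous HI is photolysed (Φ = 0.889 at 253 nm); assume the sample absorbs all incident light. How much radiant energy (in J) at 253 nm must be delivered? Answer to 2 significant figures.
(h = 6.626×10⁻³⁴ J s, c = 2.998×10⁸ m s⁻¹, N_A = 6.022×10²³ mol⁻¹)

350 J

Product: 4.00×10²⁰ / 6.022×10²³ = 6.642×10⁻⁴ mol.
Photons that must be absorbed: 6.642×10⁻⁴ / 0.889 = 7.471×10⁻⁴ mol.
Photon energy: hc/λ = 7.852×10⁻¹⁹ J; per mole, 4.728×10⁵ J mol⁻¹.
Energy required: 7.471×10⁻⁴ × 4.728×10⁵ = 350 J.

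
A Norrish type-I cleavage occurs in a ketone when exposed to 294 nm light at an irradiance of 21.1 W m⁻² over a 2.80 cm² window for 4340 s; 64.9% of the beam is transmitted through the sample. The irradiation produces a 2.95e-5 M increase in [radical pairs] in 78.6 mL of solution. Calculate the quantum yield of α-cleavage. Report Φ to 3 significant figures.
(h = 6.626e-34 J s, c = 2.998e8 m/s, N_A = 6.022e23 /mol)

Product: (2.95e-5 M)(0.0786 L) = 2.319e-6 mol.
Photon energy at 294 nm: hc/λ = (6.626e-34)(2.998e8)/(294e-9) = 6.757e-19 J.
Energy delivered: (21.1 W m⁻²)(2.80e-4 m²)(4340 s) = 25.64 J.
Photons incident: 25.64 / 6.757e-19 = 3.795e19, i.e. 3.795e19/6.022e23 = 6.302e-5 mol.
Fraction absorbed: 1 − 64.9/100 = 0.3510.
Photons absorbed: 0.3510 × 6.302e-5 = 2.212e-5 mol.
Φ = 2.319e-6 mol / 2.212e-5 mol photons = 0.105.

Φ = 0.105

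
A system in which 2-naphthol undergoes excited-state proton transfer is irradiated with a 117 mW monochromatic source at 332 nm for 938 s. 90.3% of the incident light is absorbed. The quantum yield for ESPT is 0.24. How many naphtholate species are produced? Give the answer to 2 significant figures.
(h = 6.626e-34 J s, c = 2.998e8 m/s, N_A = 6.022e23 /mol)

4.0e19 species

Photon energy at 332 nm: hc/λ = (6.626e-34)(2.998e8)/(332e-9) = 5.983e-19 J.
Energy delivered: (117 mW)(938 s) = 109.7 J.
Photons incident: 109.7 / 5.983e-19 = 1.834e20, i.e. 1.834e20/6.022e23 = 3.045e-4 mol.
Photons absorbed: 0.903 × 3.045e-4 = 2.750e-4 mol.
Product: Φ × n_abs = 0.24 × 2.750e-4 = 6.600e-5 mol.
As a count: 6.600e-5 × 6.022e23 = 4.0e19.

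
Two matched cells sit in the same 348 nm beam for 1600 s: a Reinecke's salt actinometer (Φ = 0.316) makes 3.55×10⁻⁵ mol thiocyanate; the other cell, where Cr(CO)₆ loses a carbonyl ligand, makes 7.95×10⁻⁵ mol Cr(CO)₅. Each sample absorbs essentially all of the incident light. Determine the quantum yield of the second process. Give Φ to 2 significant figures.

Φ = 0.71

Photons absorbed by the actinometer: 3.55×10⁻⁵ / 0.316 = 1.123×10⁻⁴ mol.
Φ(unknown) = 7.95×10⁻⁵ / 1.123×10⁻⁴ = 0.71.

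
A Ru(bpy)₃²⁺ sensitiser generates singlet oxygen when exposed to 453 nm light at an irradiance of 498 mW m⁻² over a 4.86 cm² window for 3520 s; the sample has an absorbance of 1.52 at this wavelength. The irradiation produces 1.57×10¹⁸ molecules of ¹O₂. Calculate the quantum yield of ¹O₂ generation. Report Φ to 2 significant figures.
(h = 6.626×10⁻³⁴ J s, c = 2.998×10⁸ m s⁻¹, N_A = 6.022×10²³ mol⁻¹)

Product: 1.57×10¹⁸ / 6.022×10²³ = 2.607×10⁻⁶ mol.
Photon energy at 453 nm: hc/λ = (6.626×10⁻³⁴)(2.998×10⁸)/(453×10⁻⁹) = 4.385×10⁻¹⁹ J.
Energy delivered: (498 mW m⁻²)(4.86×10⁻⁴ m²)(3520 s) = 0.8519 J.
Photons incident: 0.8519 / 4.385×10⁻¹⁹ = 1.943×10¹⁸, i.e. 1.943×10¹⁸/6.022×10²³ = 3.227×10⁻⁶ mol.
Fraction absorbed: 1 − 10^(−1.52) = 0.9698.
Photons absorbed: 0.9698 × 3.227×10⁻⁶ = 3.130×10⁻⁶ mol.
Φ = 2.607×10⁻⁶ mol / 3.130×10⁻⁶ mol photons = 0.83.

Φ = 0.83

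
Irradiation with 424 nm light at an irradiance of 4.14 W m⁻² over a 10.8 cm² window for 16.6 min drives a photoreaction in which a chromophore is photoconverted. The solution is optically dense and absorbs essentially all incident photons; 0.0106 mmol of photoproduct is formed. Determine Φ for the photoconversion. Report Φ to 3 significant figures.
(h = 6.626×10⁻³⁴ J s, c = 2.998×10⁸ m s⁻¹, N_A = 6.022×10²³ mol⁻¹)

Product: 0.0106 mmol = 1.06×10⁻⁵ mol.
Photon energy at 424 nm: hc/λ = (6.626×10⁻³⁴)(2.998×10⁸)/(424×10⁻⁹) = 4.685×10⁻¹⁹ J.
Energy delivered: (4.14 W m⁻²)(10.8×10⁻⁴ m²)(996 s) = 4.453 J.
Photons incident: 4.453 / 4.685×10⁻¹⁹ = 9.505×10¹⁸, i.e. 9.505×10¹⁸/6.022×10²³ = 1.578×10⁻⁵ mol.
Φ = 1.06×10⁻⁵ mol / 1.578×10⁻⁵ mol photons = 0.672.

Φ = 0.672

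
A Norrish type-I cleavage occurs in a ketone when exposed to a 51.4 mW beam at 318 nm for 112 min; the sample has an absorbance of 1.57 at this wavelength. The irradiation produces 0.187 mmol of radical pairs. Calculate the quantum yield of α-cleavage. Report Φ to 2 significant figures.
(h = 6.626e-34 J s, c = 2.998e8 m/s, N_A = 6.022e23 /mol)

Φ = 0.21

Product: 0.187 mmol = 1.87e-4 mol.
Photon energy at 318 nm: hc/λ = (6.626e-34)(2.998e8)/(318e-9) = 6.247e-19 J.
Energy delivered: (51.4 mW)(6720 s) = 345.4 J.
Photons incident: 345.4 / 6.247e-19 = 5.529e20, i.e. 5.529e20/6.022e23 = 9.181e-4 mol.
Fraction absorbed: 1 − 10^(−1.57) = 0.9731.
Photons absorbed: 0.9731 × 9.181e-4 = 8.934e-4 mol.
Φ = 1.87e-4 mol / 8.934e-4 mol photons = 0.21.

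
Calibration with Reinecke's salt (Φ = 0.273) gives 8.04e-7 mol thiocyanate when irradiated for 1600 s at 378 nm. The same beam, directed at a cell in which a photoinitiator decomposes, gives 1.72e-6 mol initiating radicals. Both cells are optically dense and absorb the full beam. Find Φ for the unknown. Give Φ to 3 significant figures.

Φ = 0.584

Photons absorbed by the actinometer: 8.04e-7 / 0.273 = 2.945e-6 mol.
Φ(unknown) = 1.72e-6 / 2.945e-6 = 0.584.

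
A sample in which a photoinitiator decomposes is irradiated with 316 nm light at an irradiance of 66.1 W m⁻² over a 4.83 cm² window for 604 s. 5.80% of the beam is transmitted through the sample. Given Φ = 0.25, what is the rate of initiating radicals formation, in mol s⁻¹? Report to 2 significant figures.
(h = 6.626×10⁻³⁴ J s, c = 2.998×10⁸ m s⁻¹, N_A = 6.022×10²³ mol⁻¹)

2.0×10⁻⁸ mol s⁻¹

Photon energy at 316 nm: hc/λ = (6.626×10⁻³⁴)(2.998×10⁸)/(316×10⁻⁹) = 6.286×10⁻¹⁹ J.
Energy delivered: (66.1 W m⁻²)(4.83×10⁻⁴ m²)(604 s) = 19.28 J.
Photons incident: 19.28 / 6.286×10⁻¹⁹ = 3.067×10¹⁹, i.e. 3.067×10¹⁹/6.022×10²³ = 5.093×10⁻⁵ mol.
Fraction absorbed: 1 − 5.80/100 = 0.9420.
Photons absorbed: 0.9420 × 5.093×10⁻⁵ = 4.798×10⁻⁵ mol.
Product formed: 0.25 × 4.798×10⁻⁵ = 1.200×10⁻⁵ mol.
Rate: 1.200×10⁻⁵ / 604 s = 2.0×10⁻⁸ mol s⁻¹.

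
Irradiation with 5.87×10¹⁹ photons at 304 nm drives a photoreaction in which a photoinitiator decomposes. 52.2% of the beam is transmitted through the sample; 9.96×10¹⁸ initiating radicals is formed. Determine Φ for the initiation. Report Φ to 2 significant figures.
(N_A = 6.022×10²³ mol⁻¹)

Product: 9.96×10¹⁸ / 6.022×10²³ = 1.654×10⁻⁵ mol.
Moles of photons: 5.87×10¹⁹ / 6.022×10²³ = 9.748×10⁻⁵ mol.
Fraction absorbed: 1 − 52.2/100 = 0.4780.
Photons absorbed: 0.4780 × 9.748×10⁻⁵ = 4.660×10⁻⁵ mol.
Φ = 1.654×10⁻⁵ mol / 4.660×10⁻⁵ mol photons = 0.35.

Φ = 0.35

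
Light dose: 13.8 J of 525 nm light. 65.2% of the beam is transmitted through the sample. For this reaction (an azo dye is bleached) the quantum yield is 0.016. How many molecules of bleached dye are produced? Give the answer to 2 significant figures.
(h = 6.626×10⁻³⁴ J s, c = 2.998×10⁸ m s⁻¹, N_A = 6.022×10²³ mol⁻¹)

2.0×10¹⁷ molecules

Photon energy at 525 nm: hc/λ = (6.626×10⁻³⁴)(2.998×10⁸)/(525×10⁻⁹) = 3.784×10⁻¹⁹ J.
Photons incident: 13.8 / 3.784×10⁻¹⁹ = 3.647×10¹⁹, i.e. 3.647×10¹⁹/6.022×10²³ = 6.056×10⁻⁵ mol.
Fraction absorbed: 1 − 65.2/100 = 0.3480.
Photons absorbed: 0.3480 × 6.056×10⁻⁵ = 2.107×10⁻⁵ mol.
Product: Φ × n_abs = 0.016 × 2.107×10⁻⁵ = 3.371×10⁻⁷ mol.
As a count: 3.371×10⁻⁷ × 6.022×10²³ = 2.0×10¹⁷.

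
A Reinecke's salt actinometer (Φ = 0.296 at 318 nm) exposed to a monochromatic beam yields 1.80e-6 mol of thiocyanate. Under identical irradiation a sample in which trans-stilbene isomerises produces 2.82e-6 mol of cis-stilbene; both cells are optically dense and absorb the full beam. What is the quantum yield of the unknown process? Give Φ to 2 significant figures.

Photons absorbed by the actinometer: 1.80e-6 / 0.296 = 6.081e-6 mol.
Φ(unknown) = 2.82e-6 / 6.081e-6 = 0.46.

Φ = 0.46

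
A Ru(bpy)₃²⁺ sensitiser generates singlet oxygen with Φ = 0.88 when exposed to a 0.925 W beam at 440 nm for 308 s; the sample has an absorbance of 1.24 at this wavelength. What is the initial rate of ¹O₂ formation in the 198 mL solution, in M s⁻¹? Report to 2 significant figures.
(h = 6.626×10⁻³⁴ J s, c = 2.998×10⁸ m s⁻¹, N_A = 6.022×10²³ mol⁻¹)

1.4×10⁻⁵ M s⁻¹

Photon energy at 440 nm: hc/λ = (6.626×10⁻³⁴)(2.998×10⁸)/(440×10⁻⁹) = 4.515×10⁻¹⁹ J.
Energy delivered: (0.925 W)(308 s) = 284.9 J.
Photons incident: 284.9 / 4.515×10⁻¹⁹ = 6.310×10²⁰, i.e. 6.310×10²⁰/6.022×10²³ = 0.001048 mol.
Fraction absorbed: 1 − 10^(−1.24) = 0.9425.
Photons absorbed: 0.9425 × 0.001048 = 9.877×10⁻⁴ mol.
Product formed: 0.88 × 9.877×10⁻⁴ = 8.692×10⁻⁴ mol.
Rate: 8.692×10⁻⁴ mol / (308 s × 0.198 L) = 1.4×10⁻⁵ M s⁻¹.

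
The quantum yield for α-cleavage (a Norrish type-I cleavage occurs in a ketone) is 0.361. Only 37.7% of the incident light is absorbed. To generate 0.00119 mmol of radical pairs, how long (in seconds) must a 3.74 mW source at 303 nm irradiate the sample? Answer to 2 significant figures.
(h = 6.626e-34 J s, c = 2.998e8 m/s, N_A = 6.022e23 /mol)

t ≈ 920 s

Product: 0.00119 mmol = 1.19e-6 mol.
Photons that must be absorbed: 1.19e-6 / 0.361 = 3.296e-6 mol.
Incident photons needed: 3.296e-6 / 0.377 = 8.743e-6 mol.
Photon energy: hc/λ = 6.556e-19 J; per mole, 3.948e5 J mol⁻¹.
Energy required: 8.743e-6 × 3.948e5 = 3.452 J.
Time: 3.452 J / 0.00374 W = 920 s.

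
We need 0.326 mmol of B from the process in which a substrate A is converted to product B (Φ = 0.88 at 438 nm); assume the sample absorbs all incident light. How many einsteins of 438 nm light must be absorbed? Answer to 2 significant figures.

Product: 0.326 mmol = 3.26×10⁻⁴ mol.
Photons that must be absorbed: 3.26×10⁻⁴ / 0.88 = 3.705×10⁻⁴ mol.

3.7×10⁻⁴ einstein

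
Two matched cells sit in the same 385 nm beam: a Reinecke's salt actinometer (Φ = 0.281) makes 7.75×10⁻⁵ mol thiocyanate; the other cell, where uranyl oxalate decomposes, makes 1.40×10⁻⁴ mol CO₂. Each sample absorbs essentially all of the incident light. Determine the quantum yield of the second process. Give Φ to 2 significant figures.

Photons absorbed by the actinometer: 7.75×10⁻⁵ / 0.281 = 2.758×10⁻⁴ mol.
Φ(unknown) = 1.40×10⁻⁴ / 2.758×10⁻⁴ = 0.51.

Φ = 0.51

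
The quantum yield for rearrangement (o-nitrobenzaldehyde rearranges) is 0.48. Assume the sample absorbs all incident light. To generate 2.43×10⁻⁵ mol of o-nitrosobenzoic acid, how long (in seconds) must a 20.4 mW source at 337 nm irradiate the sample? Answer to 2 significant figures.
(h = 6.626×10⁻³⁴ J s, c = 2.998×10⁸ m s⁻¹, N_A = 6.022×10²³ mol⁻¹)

t ≈ 880 s

Photons that must be absorbed: 2.43×10⁻⁵ / 0.48 = 5.063×10⁻⁵ mol.
Photon energy: hc/λ = 5.895×10⁻¹⁹ J; per mole, 3.550×10⁵ J mol⁻¹.
Energy required: 5.063×10⁻⁵ × 3.550×10⁵ = 17.97 J.
Time: 17.97 J / 0.0204 W = 880 s.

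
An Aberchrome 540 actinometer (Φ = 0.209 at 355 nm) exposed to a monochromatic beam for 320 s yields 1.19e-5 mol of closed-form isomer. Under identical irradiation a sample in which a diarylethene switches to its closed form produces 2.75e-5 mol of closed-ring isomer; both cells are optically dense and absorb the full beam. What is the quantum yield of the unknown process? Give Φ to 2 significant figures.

Φ = 0.48

Photons absorbed by the actinometer: 1.19e-5 / 0.209 = 5.694e-5 mol.
Φ(unknown) = 2.75e-5 / 5.694e-5 = 0.48.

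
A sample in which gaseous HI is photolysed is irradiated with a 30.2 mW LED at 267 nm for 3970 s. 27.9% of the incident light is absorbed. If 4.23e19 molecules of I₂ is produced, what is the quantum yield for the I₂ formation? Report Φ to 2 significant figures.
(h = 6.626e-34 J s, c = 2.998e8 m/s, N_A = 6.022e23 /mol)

Product: 4.23e19 / 6.022e23 = 7.024e-5 mol.
Photon energy at 267 nm: hc/λ = (6.626e-34)(2.998e8)/(267e-9) = 7.440e-19 J.
Energy delivered: (30.2 mW)(3970 s) = 119.9 J.
Photons incident: 119.9 / 7.440e-19 = 1.612e20, i.e. 1.612e20/6.022e23 = 2.677e-4 mol.
Photons absorbed: 0.279 × 2.677e-4 = 7.469e-5 mol.
Φ = 7.024e-5 mol / 7.469e-5 mol photons = 0.94.

Φ = 0.94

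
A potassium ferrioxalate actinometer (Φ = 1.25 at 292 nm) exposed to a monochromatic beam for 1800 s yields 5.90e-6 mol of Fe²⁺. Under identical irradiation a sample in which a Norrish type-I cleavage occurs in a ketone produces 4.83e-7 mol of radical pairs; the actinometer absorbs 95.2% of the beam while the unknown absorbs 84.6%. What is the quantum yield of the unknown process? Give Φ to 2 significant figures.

Photons absorbed by the actinometer: 5.90e-6 / 1.25 = 4.720e-6 mol.
Incident flux: 4.720e-6 / 0.952 = 4.958e-6 einstein.
Absorbed by unknown: 0.846 × 4.958e-6 = 4.194e-6 mol.
Φ(unknown) = 4.83e-7 / 4.194e-6 = 0.12.

Φ = 0.12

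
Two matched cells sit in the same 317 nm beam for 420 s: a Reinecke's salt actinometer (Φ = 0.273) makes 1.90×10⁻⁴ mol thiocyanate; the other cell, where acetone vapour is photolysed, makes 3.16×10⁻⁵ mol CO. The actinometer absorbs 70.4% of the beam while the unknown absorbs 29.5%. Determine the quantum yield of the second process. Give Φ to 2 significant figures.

Φ = 0.11

Photons absorbed by the actinometer: 1.90×10⁻⁴ / 0.273 = 6.960×10⁻⁴ mol.
Incident flux: 6.960×10⁻⁴ / 0.704 = 9.886×10⁻⁴ einstein.
Absorbed by unknown: 0.295 × 9.886×10⁻⁴ = 2.916×10⁻⁴ mol.
Φ(unknown) = 3.16×10⁻⁵ / 2.916×10⁻⁴ = 0.11.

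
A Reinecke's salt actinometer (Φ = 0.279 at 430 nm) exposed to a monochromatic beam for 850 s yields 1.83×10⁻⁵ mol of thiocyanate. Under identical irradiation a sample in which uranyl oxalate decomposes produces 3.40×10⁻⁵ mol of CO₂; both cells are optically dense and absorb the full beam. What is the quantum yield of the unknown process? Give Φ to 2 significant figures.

Φ = 0.52

Photons absorbed by the actinometer: 1.83×10⁻⁵ / 0.279 = 6.559×10⁻⁵ mol.
Φ(unknown) = 3.40×10⁻⁵ / 6.559×10⁻⁵ = 0.52.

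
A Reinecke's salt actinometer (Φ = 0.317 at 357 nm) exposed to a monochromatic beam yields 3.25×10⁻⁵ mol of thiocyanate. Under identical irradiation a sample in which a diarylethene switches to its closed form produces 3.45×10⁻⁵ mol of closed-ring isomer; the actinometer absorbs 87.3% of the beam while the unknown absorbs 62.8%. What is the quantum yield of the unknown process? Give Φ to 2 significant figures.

Photons absorbed by the actinometer: 3.25×10⁻⁵ / 0.317 = 1.025×10⁻⁴ mol.
Incident flux: 1.025×10⁻⁴ / 0.873 = 1.174×10⁻⁴ einstein.
Absorbed by unknown: 0.628 × 1.174×10⁻⁴ = 7.373×10⁻⁵ mol.
Φ(unknown) = 3.45×10⁻⁵ / 7.373×10⁻⁵ = 0.47.

Φ = 0.47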